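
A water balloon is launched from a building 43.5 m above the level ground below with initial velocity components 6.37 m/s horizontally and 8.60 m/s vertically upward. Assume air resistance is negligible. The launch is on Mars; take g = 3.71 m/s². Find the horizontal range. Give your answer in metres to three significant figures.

49.0 m

Vertical motion (up positive, ground at y = 0): 1.855 t² − (8.600) t − 43.5 = 0, so t = (8.600 + √(8.600² + 2·3.71·43.5)) / 3.71 = (8.600 + 19.92) / 3.71 = 7.687 s.
Horizontal distance: R = vₓ t = 6.370 × 7.687 = 48.97 m.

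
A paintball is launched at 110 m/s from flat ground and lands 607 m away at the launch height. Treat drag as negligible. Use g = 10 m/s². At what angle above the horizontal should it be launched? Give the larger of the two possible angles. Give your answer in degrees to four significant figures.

Level-ground range R = v₀² sin(2θ)/g ⇒ sin(2θ) = gR/v₀² = 10.0 × 607 / 110² = 0.5017.
2θ = 30.11° or 180° − 30.11° = 149.9°, so θ = 15.05° or 74.95°.
The larger angle is 74.95°.

74.95°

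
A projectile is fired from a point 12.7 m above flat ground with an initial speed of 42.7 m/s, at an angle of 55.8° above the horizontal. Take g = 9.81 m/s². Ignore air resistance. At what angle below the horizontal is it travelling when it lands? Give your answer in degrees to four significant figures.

58.18°

Horizontal component vₓ = 42.70 cos 55.8° = 24.00 m/s; vertical v_y0 = 42.70 sin 55.8° = 35.32 m/s.
The projectile lands when y = 12.7 + (35.32) t − ½·9.81·t² = 0. Positive root: t = (35.32 + √(35.32² + 2·9.81·12.7)) / 9.81 = (35.32 + 38.68) / 9.81 = 7.543 s.
At impact: v_y = v_y0 − g t = −38.68 m/s; vₓ = 24.00 m/s.
Angle below horizontal: arctan(|v_y|/vₓ) = arctan(38.68/24.00) = 58.18°.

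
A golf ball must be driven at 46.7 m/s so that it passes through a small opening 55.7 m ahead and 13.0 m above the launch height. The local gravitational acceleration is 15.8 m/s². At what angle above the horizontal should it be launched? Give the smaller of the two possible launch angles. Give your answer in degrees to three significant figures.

Trajectory: y = x tanθ − g x² (1 + tan²θ)/(2v₀²). With x = 55.7, y = 13.0, v₀ = 46.7, g = 15.8:
11.24 tan²θ − 55.7 tanθ + (24.24) = 0.
tanθ = [55.7 ± √(55.7² − 4 × 11.24 × (24.24))] / (2 × 11.24) = (55.7 ± 44.87) / 22.48, giving tanθ = 0.4820 or 4.474.
θ = 25.74° or 77.40°; the smaller is 25.74°.

25.7°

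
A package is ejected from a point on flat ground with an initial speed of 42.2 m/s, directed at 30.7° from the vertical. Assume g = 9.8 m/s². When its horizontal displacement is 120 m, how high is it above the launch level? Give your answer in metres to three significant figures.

50.1 m

Horizontal component vₓ = 42.20 sin 30.7° = 21.54 m/s; vertical v_y0 = 42.20 cos 30.7° = 36.29 m/s.
x = vₓ t ⇒ t = 120/21.54 = 5.570 s.
Height: y = v_y0 t − ½ g t² = 36.29 × 5.570 − 4.900 × 5.570² = 202.1 − 152.0 = 50.09 m.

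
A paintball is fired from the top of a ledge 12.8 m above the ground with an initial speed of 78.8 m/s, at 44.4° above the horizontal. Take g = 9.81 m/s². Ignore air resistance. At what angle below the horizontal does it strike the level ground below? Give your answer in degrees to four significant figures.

vₓ = 78.80 cos 44.4° = 56.30 m/s; v_y0 = 78.80 sin 44.4° = 55.13 m/s.
The projectile lands when y = 12.8 + (55.13) t − ½·9.81·t² = 0. Positive root: t = (55.13 + √(55.13² + 2·9.81·12.8)) / 9.81 = (55.13 + 57.37) / 9.81 = 11.47 s.
At impact: v_y = v_y0 − g t = −57.37 m/s; vₓ = 56.30 m/s.
Angle below horizontal: arctan(|v_y|/vₓ) = arctan(57.37/56.30) = 45.54°.

45.54°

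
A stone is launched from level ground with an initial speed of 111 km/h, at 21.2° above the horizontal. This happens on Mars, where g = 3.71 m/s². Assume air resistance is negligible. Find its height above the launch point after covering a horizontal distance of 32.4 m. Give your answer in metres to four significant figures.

10.21 m

Convert: 111 km/h = 111/3.6 = 30.83 m/s.
Resolve: vₓ = 30.83 cos 21.2° = 28.75 m/s and v_y0 = 30.83 sin 21.2° = 11.15 m/s.
Time to reach x = 32.4 m: t = x/vₓ = 32.4/28.75 = 1.127 s.
Height: y = v_y0 t − ½ g t² = 11.15 × 1.127 − 1.855 × 1.127² = 12.57 − 2.356 = 10.21 m.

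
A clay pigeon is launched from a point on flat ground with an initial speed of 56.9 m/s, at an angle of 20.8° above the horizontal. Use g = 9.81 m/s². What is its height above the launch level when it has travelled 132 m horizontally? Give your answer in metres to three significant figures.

19.9 m

vₓ = 56.90 cos 20.8° = 53.19 m/s; v_y0 = 56.90 sin 20.8° = 20.21 m/s.
Time to reach x = 132 m: t = x/vₓ = 132/53.19 = 2.482 s.
Height: y = v_y0 t − ½ g t² = 20.21 × 2.482 − 4.905 × 2.482² = 50.14 − 30.21 = 19.94 m.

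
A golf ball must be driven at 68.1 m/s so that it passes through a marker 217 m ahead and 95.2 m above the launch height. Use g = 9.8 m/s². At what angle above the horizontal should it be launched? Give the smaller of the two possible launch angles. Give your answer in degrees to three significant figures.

Trajectory: y = x tanθ − g x² (1 + tan²θ)/(2v₀²). With x = 217, y = 95.2, v₀ = 68.1, g = 9.80:
49.75 tan²θ − 217 tanθ + (145.0) = 0.
tanθ = [217 ± √(217² − 4 × 49.75 × (145.0))] / (2 × 49.75) = (217 ± 135.1) / 99.51, giving tanθ = 0.8235 or 3.538.
θ = 39.47° or 74.22°; the smaller is 39.47°.

39.5°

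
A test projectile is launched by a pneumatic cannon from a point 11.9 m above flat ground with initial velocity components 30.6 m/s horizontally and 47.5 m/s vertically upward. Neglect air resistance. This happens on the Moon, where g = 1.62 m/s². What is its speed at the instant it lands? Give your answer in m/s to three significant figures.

Vertical motion (up positive, ground at y = 0): 0.8100 t² − (47.50) t − 11.9 = 0, so t = (47.50 + √(47.50² + 2·1.62·11.9)) / 1.62 = (47.50 + 47.90) / 1.62 = 58.89 s.
Vertical velocity at impact: v_y = v_y0 − g t = 47.50 − 1.62 × 58.89 = −47.90 m/s.
Speed: |v| = √(vₓ² + v_y²) = √(30.60² + 47.90²) = 56.84 m/s.

56.8 m/s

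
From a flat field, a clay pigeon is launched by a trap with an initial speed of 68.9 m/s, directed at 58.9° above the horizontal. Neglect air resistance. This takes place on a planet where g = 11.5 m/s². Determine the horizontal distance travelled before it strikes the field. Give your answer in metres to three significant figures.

Components: vₓ = 68.90 cos 58.9° = 35.59 m/s, v_y0 = 68.90 sin 58.9° = 59.00 m/s.
Time aloft: T = 2 v_y0 / g = 2 × 59.00 / 11.5 = 10.26 s.
Range: R = vₓ T = 35.59 × 10.26 = 365.2 m.

365 m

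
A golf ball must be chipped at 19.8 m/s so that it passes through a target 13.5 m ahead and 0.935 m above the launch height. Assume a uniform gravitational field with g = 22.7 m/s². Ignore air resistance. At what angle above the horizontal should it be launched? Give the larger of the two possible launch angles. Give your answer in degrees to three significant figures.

Trajectory: y = x tanθ − g x² (1 + tan²θ)/(2v₀²). With x = 13.5, y = 0.935, v₀ = 19.8, g = 22.7:
5.276 tan²θ − 13.5 tanθ + (6.211) = 0.
tanθ = [13.5 ± √(13.5² − 4 × 5.276 × (6.211))] / (2 × 5.276) = (13.5 ± 7.152) / 10.55, giving tanθ = 0.6015 or 1.957.
θ = 31.03° or 62.93°; the larger is 62.93°.

62.9°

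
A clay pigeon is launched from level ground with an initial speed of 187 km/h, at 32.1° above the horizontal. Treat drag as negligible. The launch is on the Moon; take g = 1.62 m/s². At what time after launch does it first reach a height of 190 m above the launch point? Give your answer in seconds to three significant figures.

9.57 s

Convert: 187 km/h = 187/3.6 = 51.94 m/s.
Components: vₓ = 51.94 cos 32.1° = 44.00 m/s, v_y0 = 51.94 sin 32.1° = 27.60 m/s.
Require v_y0 t − ½ g t² = 190, i.e. 0.8100 t² − 27.60 t + 190 = 0.
t = [27.60 ± √(27.60² − 2·1.62·190)] / 1.62 = (27.60 ± 12.10) / 1.62, so t = 9.572 s or t = 24.51 s.
The first (ascending) time is 9.572 s.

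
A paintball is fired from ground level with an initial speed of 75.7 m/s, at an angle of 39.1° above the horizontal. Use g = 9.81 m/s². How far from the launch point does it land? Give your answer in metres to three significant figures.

572 m

vₓ = 75.70 cos 39.1° = 58.75 m/s; v_y0 = 75.70 sin 39.1° = 47.74 m/s.
Flight time T = 2 v_y0 / g = 9.733 s.
Range: R = vₓ T = 58.75 × 9.733 = 571.8 m.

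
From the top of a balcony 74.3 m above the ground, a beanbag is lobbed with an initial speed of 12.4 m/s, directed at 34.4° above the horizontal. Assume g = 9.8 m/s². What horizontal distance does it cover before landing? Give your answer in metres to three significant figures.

47.8 m

Resolve: vₓ = 12.40 cos 34.4° = 10.23 m/s and v_y0 = 12.40 sin 34.4° = 7.006 m/s.
The projectile lands when y = 74.3 + (7.006) t − ½·9.80·t² = 0. Positive root: t = (7.006 + √(7.006² + 2·9.80·74.3)) / 9.80 = (7.006 + 38.80) / 9.80 = 4.674 s.
Horizontal distance: R = vₓ t = 10.23 × 4.674 = 47.82 m.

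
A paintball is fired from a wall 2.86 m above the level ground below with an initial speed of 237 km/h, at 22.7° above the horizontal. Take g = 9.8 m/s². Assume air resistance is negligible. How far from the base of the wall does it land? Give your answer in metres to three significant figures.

322 m

Convert: 237 km/h = 237/3.6 = 65.83 m/s.
vₓ = 65.83 cos 22.7° = 60.73 m/s; v_y0 = 65.83 sin 22.7° = 25.41 m/s.
Vertical motion (up positive, ground at y = 0): 4.900 t² − (25.41) t − 2.86 = 0, so t = (25.41 + √(25.41² + 2·9.80·2.86)) / 9.80 = (25.41 + 26.49) / 9.80 = 5.295 s.
Horizontal distance: R = vₓ t = 60.73 × 5.295 = 321.6 m.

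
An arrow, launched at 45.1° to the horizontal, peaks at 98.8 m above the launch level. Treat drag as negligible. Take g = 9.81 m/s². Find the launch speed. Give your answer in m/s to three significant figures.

62.2 m/s

At the peak v_y = 0, so v_y0 = √(2gH) = √(2 × 9.81 × 98.8) = 44.03 m/s.
v_y0 = v₀ sin θ ⇒ v₀ = 44.03 / sin 45.1° = 62.16 m/s.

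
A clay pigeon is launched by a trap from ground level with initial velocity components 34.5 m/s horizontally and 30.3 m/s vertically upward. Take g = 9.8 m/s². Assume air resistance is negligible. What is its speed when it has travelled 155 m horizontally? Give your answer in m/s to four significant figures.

Time to reach x = 155 m: t = x/vₓ = 155/34.50 = 4.493 s.
Vertical velocity there: v_y = v_y0 − g t = 30.30 − 9.80 × 4.493 = −13.73 m/s.
Speed: √(vₓ² + v_y²) = √(34.50² + 13.73²) = 37.13 m/s.

37.13 m/s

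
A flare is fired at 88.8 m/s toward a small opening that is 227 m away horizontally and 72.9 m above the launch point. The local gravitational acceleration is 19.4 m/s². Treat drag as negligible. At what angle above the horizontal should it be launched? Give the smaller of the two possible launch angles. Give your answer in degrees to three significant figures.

Trajectory: y = x tanθ − g x² (1 + tan²θ)/(2v₀²). With x = 227, y = 72.9, v₀ = 88.8, g = 19.4:
63.39 tan²θ − 227 tanθ + (136.3) = 0.
tanθ = [227 ± √(227² − 4 × 63.39 × (136.3))] / (2 × 63.39) = (227 ± 130.3) / 126.8, giving tanθ = 0.7629 or 2.818.
θ = 37.34° or 70.46°; the smaller is 37.34°.

37.3°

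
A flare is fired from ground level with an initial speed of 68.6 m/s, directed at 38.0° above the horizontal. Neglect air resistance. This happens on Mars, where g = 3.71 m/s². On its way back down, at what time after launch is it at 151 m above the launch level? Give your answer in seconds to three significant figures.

18.3 s

vₓ = 68.60 cos 38.0° = 54.06 m/s; v_y0 = 68.60 sin 38.0° = 42.23 m/s.
Set y = v_y0 t − ½ g t² = 151: 1.855 t² − 42.23 t + 151 = 0.
t = [42.23 ± √(42.23² − 2·3.71·151)] / 3.71 = (42.23 ± 25.76) / 3.71, so t = 4.442 s or t = 18.33 s.
The descending-branch root is 18.33 s.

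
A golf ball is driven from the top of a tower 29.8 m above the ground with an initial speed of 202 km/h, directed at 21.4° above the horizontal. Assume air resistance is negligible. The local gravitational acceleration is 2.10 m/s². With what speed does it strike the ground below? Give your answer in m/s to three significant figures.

57.2 m/s

Convert: 202 km/h = 202/3.6 = 56.11 m/s.
Components: vₓ = 56.11 cos 21.4° = 52.24 m/s, v_y0 = 56.11 sin 21.4° = 20.47 m/s.
The projectile lands when y = 29.8 + (20.47) t − ½·2.10·t² = 0. Positive root: t = (20.47 + √(20.47² + 2·2.10·29.8)) / 2.10 = (20.47 + 23.33) / 2.10 = 20.86 s.
Vertical velocity at impact: v_y = v_y0 − g t = 20.47 − 2.10 × 20.86 = −23.33 m/s.
Speed: |v| = √(vₓ² + v_y²) = √(52.24² + 23.33²) = 57.22 m/s.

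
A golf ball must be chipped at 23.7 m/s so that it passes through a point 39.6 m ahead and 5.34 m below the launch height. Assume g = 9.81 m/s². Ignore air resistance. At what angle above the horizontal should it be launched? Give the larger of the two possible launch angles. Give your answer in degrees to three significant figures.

69.4°

Trajectory: y = x tanθ − g x² (1 + tan²θ)/(2v₀²). With x = 39.6, y = −5.34, v₀ = 23.7, g = 9.81:
13.69 tan²θ − 39.6 tanθ + (8.354) = 0.
tanθ = [39.6 ± √(39.6² − 4 × 13.69 × (8.354))] / (2 × 13.69) = (39.6 ± 33.32) / 27.39, giving tanθ = 0.2291 or 2.663.
θ = 12.90° or 69.42°; the larger is 69.42°.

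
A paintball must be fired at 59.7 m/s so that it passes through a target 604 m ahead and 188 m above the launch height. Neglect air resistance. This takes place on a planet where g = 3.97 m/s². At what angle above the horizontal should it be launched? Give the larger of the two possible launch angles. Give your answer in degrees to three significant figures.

63.7°

Trajectory: y = x tanθ − g x² (1 + tan²θ)/(2v₀²). With x = 604, y = 188, v₀ = 59.7, g = 3.97:
203.2 tan²θ − 604 tanθ + (391.2) = 0.
tanθ = [604 ± √(604² − 4 × 203.2 × (391.2))] / (2 × 203.2) = (604 ± 216.5) / 406.4, giving tanθ = 0.9535 or 2.019.
θ = 43.64° or 63.65°; the larger is 63.65°.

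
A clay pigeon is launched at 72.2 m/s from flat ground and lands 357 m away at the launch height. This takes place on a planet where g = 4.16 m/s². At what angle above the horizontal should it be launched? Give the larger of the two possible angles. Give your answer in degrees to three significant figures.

81.7°

R = v₀² sin 2θ / g gives sin 2θ = gR/v₀² = 4.16·357/72.2² = 0.2849.
2θ = 16.55° or 180° − 16.55° = 163.4°, so θ = 8.276° or 81.72°.
The larger angle is 81.72°.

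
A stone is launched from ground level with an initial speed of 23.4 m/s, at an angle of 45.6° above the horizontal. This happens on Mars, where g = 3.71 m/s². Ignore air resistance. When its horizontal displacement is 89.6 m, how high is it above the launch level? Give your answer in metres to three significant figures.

35.9 m

Horizontal component vₓ = 23.40 cos 45.6° = 16.37 m/s; vertical v_y0 = 23.40 sin 45.6° = 16.72 m/s.
x = vₓ t ⇒ t = 89.6/16.37 = 5.473 s.
Height: y = v_y0 t − ½ g t² = 16.72 × 5.473 − 1.855 × 5.473² = 91.50 − 55.56 = 35.94 m.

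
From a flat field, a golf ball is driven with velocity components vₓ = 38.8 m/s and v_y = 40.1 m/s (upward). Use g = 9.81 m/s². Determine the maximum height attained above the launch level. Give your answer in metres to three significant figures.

82.0 m

Maximum height: H = v_y0² / (2g) = 40.10² / (2 × 9.81) = 81.96 m.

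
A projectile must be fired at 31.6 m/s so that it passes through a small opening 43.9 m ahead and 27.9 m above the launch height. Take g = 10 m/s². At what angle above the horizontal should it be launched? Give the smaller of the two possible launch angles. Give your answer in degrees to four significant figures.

Trajectory: y = x tanθ − g x² (1 + tan²θ)/(2v₀²). With x = 43.9, y = 27.9, v₀ = 31.6, g = 10.0:
9.650 tan²θ − 43.9 tanθ + (37.55) = 0.
tanθ = [43.9 ± √(43.9² − 4 × 9.650 × (37.55))] / (2 × 9.650) = (43.9 ± 21.86) / 19.30, giving tanθ = 1.142 or 3.407.
θ = 48.79° or 73.64°; the smaller is 48.79°.

48.79°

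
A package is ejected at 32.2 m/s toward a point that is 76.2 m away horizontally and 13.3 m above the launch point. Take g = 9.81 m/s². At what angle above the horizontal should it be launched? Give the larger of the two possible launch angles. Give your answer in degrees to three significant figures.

Trajectory: y = x tanθ − g x² (1 + tan²θ)/(2v₀²). With x = 76.2, y = 13.3, v₀ = 32.2, g = 9.81:
27.47 tan²θ − 76.2 tanθ + (40.77) = 0.
tanθ = [76.2 ± √(76.2² − 4 × 27.47 × (40.77))] / (2 × 27.47) = (76.2 ± 36.43) / 54.94, giving tanθ = 0.7240 or 2.050.
θ = 35.90° or 64.00°; the larger is 64.00°.

64.0°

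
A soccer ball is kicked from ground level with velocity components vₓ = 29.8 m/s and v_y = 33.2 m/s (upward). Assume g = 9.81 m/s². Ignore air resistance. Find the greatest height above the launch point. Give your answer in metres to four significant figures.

56.18 m

At the apex v_y = 0, so H = v_y0²/(2g) = 33.20²/19.62 = 56.18 m.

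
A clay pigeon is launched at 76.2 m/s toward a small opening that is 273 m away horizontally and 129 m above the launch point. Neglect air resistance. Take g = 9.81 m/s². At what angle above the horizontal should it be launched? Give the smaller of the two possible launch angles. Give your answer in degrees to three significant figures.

41.4°

Trajectory: y = x tanθ − g x² (1 + tan²θ)/(2v₀²). With x = 273, y = 129, v₀ = 76.2, g = 9.81:
62.96 tan²θ − 273 tanθ + (192.0) = 0.
tanθ = [273 ± √(273² − 4 × 62.96 × (192.0))] / (2 × 62.96) = (273 ± 161.8) / 125.9, giving tanθ = 0.8829 or 3.453.
θ = 41.44° or 73.85°; the smaller is 41.44°.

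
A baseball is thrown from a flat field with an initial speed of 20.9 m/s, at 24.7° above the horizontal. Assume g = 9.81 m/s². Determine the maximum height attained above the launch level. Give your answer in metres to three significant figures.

Components: vₓ = 20.90 cos 24.7° = 18.99 m/s, v_y0 = 20.90 sin 24.7° = 8.733 m/s.
Peak height H = v_y0² / (2g) = 76.273 / 19.62 = 3.887 m.

3.89 m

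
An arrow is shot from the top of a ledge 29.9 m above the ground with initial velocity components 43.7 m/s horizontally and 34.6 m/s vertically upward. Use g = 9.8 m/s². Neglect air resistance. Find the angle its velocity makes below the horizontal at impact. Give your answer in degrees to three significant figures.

With up positive and y = 0 at the ground: y(t) = 29.9 + (34.60) t − 4.900 t². Setting y = 0 and taking the positive root: t = [34.60 + √(34.60² + 2·9.80·29.9)] / 9.80 = (34.60 + 42.23) / 9.80 = 7.840 s.
At impact: v_y = v_y0 − g t = −42.23 m/s; vₓ = 43.70 m/s.
Angle below horizontal: arctan(|v_y|/vₓ) = arctan(42.23/43.70) = 44.02°.

44.0°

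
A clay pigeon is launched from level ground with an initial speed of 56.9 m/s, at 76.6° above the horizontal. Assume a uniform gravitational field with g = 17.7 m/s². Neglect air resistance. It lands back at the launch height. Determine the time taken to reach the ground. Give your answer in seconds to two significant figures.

Resolve: vₓ = 56.90 cos 76.6° = 13.19 m/s and v_y0 = 56.90 sin 76.6° = 55.35 m/s.
Landing at launch height ⇒ T = 2 v_y0 / g = 2 × 55.35 / 17.7 = 6.254 s.

6.3 s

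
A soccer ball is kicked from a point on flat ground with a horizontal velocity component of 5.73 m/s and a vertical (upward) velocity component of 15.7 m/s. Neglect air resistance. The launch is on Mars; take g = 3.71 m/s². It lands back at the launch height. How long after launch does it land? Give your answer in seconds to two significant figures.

8.5 s

It returns to y = 0 when t = 2 v_y0 / g = 2(15.70)/3.71 = 8.464 s.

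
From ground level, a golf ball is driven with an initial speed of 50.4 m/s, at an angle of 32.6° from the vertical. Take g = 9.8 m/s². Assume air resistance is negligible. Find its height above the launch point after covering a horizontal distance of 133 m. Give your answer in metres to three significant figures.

90.4 m

vₓ = 50.40 sin 32.6° = 27.15 m/s; v_y0 = 50.40 cos 32.6° = 42.46 m/s.
Time to reach x = 133 m: t = x/vₓ = 133/27.15 = 4.898 s.
Height: y = v_y0 t − ½ g t² = 42.46 × 4.898 − 4.900 × 4.898² = 208.0 − 117.6 = 90.41 m.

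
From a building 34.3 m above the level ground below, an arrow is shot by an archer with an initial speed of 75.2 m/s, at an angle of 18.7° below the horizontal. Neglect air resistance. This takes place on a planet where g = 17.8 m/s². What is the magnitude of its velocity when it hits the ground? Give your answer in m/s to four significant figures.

82.92 m/s

Horizontal component vₓ = 75.20 cos 18.7° = 71.23 m/s; vertical v_y0 = −24.11 m/s (downward).
Vertical motion (up positive, ground at y = 0): 8.900 t² − (−24.11) t − 34.3 = 0, so t = (−24.11 + √(24.11² + 2·17.8·34.3)) / 17.8 = (−24.11 + 42.45) / 17.8 = 1.031 s.
Vertical velocity at impact: v_y = v_y0 − g t = −24.11 − 17.8 × 1.031 = −42.45 m/s.
Speed: |v| = √(vₓ² + v_y²) = √(71.23² + 42.45²) = 82.92 m/s.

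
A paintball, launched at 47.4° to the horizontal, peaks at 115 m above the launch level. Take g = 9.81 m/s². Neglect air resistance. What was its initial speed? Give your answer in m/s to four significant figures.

64.53 m/s

At the peak v_y = 0, so v_y0 = √(2gH) = √(2 × 9.81 × 115) = 47.50 m/s.
v_y0 = v₀ sin θ ⇒ v₀ = 47.50 / sin 47.4° = 64.53 m/s.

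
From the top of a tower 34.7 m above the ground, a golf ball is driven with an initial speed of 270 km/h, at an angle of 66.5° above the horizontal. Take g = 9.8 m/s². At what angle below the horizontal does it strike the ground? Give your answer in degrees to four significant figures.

67.87°

Convert: 270 km/h = 270/3.6 = 75.00 m/s.
Components: vₓ = 75.00 cos 66.5° = 29.91 m/s, v_y0 = 75.00 sin 66.5° = 68.78 m/s.
Vertical motion (up positive, ground at y = 0): 4.900 t² − (68.78) t − 34.7 = 0, so t = (68.78 + √(68.78² + 2·9.80·34.7)) / 9.80 = (68.78 + 73.56) / 9.80 = 14.52 s.
At impact: v_y = v_y0 − g t = −73.56 m/s; vₓ = 29.91 m/s.
Angle below horizontal: arctan(|v_y|/vₓ) = arctan(73.56/29.91) = 67.87°.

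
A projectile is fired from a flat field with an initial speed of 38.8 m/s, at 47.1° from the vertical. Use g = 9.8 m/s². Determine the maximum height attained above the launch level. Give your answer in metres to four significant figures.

Horizontal component vₓ = 38.80 sin 47.1° = 28.42 m/s; vertical v_y0 = 38.80 cos 47.1° = 26.41 m/s.
Maximum height: H = v_y0² / (2g) = 26.41² / (2 × 9.80) = 35.59 m.

35.59 m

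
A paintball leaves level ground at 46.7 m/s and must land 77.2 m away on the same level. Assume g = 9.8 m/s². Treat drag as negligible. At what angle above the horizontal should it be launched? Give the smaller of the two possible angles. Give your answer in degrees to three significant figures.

10.1°

From R = (v₀²/g) sin 2θ: sin 2θ = 9.80 × 77.2 / 2180.9 = 0.3469.
2θ = 20.30° or 180° − 20.30° = 159.7°, so θ = 10.15° or 79.85°.
The smaller angle is 10.15°.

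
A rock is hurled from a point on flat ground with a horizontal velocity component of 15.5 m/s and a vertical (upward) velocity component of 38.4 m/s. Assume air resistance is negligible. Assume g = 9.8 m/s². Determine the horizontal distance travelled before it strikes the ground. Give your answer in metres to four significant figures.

Flight time T = 2 v_y0 / g = 7.837 s.
Range: R = vₓ T = 15.50 × 7.837 = 121.5 m.

121.5 m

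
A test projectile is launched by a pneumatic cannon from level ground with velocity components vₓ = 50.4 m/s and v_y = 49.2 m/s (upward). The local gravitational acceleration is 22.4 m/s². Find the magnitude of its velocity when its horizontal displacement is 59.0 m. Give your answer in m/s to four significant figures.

55.39 m/s

x = vₓ t ⇒ t = 59.0/50.40 = 1.171 s.
Vertical velocity there: v_y = v_y0 − g t = 49.20 − 22.4 × 1.171 = 22.98 m/s.
Speed: √(vₓ² + v_y²) = √(50.40² + 22.98²) = 55.39 m/s.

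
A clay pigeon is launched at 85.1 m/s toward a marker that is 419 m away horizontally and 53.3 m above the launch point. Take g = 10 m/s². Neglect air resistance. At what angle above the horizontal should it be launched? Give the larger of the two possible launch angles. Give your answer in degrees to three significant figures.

Trajectory: y = x tanθ − g x² (1 + tan²θ)/(2v₀²). With x = 419, y = 53.3, v₀ = 85.1, g = 10.0:
121.2 tan²θ − 419 tanθ + (174.5) = 0.
tanθ = [419 ± √(419² − 4 × 121.2 × (174.5))] / (2 × 121.2) = (419 ± 301.6) / 242.4, giving tanθ = 0.4844 or 2.972.
θ = 25.84° or 71.41°; the larger is 71.41°.

71.4°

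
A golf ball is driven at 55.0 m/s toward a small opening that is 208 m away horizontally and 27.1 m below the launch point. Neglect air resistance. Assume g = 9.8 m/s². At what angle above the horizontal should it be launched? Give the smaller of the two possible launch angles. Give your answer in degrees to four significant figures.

12.60°

Trajectory: y = x tanθ − g x² (1 + tan²θ)/(2v₀²). With x = 208, y = −27.1, v₀ = 55.0, g = 9.80:
70.08 tan²θ − 208 tanθ + (42.98) = 0.
tanθ = [208 ± √(208² − 4 × 70.08 × (42.98))] / (2 × 70.08) = (208 ± 176.7) / 140.2, giving tanθ = 0.2235 or 2.745.
θ = 12.60° or 69.98°; the smaller is 12.60°.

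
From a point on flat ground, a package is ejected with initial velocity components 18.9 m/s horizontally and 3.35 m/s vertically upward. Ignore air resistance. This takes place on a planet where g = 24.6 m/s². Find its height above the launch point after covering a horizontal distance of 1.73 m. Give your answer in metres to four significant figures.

At x = 1.73 m, t = x/vₓ = 1.73/18.90 = 0.09153 s.
Height: y = v_y0 t − ½ g t² = 3.350 × 0.09153 − 12.30 × 0.09153² = 0.3066 − 0.1031 = 0.2036 m.

0.2036 m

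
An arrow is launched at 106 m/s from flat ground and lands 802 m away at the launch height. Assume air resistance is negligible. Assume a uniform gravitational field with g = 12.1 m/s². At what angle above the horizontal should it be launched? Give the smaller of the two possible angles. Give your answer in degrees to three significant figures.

29.9°

Level-ground range R = v₀² sin(2θ)/g ⇒ sin(2θ) = gR/v₀² = 12.1 × 802 / 106² = 0.8637.
2θ = 59.73° or 180° − 59.73° = 120.3°, so θ = 29.87° or 60.13°.
The smaller angle is 29.87°.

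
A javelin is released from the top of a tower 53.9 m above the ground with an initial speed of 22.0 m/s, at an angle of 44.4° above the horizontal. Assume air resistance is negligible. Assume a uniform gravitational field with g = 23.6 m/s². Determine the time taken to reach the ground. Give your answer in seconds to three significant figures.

2.89 s

Components: vₓ = 22.00 cos 44.4° = 15.72 m/s, v_y0 = 22.00 sin 44.4° = 15.39 m/s.
With up positive and y = 0 at the ground: y(t) = 53.9 + (15.39) t − 11.80 t². Setting y = 0 and taking the positive root: t = [15.39 + √(15.39² + 2·23.6·53.9)] / 23.6 = (15.39 + 52.74) / 23.6 = 2.887 s.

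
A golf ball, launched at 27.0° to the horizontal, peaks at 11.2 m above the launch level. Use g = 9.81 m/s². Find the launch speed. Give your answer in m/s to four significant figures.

At the peak v_y = 0, so v_y0 = √(2gH) = √(2 × 9.81 × 11.2) = 14.82 m/s.
v_y0 = v₀ sin θ ⇒ v₀ = 14.82 / sin 27.0° = 32.65 m/s.

32.65 m/s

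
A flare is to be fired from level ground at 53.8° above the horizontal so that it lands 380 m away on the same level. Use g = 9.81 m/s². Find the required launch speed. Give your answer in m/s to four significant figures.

Level-ground range: R = v₀² sin(2θ)/g, so v₀ = √(gR / sin 2θ).
v₀ = √(9.81 × 380 / sin 107.6°) = √(3728 / 0.9532) = √3910.9 = 62.54 m/s.

62.54 m/s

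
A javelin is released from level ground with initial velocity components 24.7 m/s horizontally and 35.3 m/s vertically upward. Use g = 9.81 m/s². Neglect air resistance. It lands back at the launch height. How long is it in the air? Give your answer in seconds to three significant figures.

7.20 s

Landing at launch height ⇒ T = 2 v_y0 / g = 2 × 35.30 / 9.81 = 7.197 s.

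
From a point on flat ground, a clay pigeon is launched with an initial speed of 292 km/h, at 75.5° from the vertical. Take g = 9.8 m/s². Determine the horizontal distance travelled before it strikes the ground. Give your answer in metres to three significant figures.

Convert: 292 km/h = 292/3.6 = 81.11 m/s.
Resolve: vₓ = 81.11 sin 75.5° = 78.53 m/s and v_y0 = 81.11 cos 75.5° = 20.31 m/s.
Flight time T = 2 v_y0 / g = 4.145 s.
Range: R = vₓ T = 78.53 × 4.145 = 325.5 m.

325 m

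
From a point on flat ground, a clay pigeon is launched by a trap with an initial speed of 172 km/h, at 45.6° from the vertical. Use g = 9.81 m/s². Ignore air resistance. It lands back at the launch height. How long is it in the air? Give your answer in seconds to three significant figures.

Convert: 172 km/h = 172/3.6 = 47.78 m/s.
vₓ = 47.78 sin 45.6° = 34.14 m/s; v_y0 = 47.78 cos 45.6° = 33.43 m/s.
Landing at launch height ⇒ T = 2 v_y0 / g = 2 × 33.43 / 9.81 = 6.815 s.

6.82 s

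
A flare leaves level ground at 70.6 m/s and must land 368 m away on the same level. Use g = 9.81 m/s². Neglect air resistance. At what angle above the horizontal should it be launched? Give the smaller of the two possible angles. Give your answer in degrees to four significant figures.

23.20°

Level-ground range R = v₀² sin(2θ)/g ⇒ sin(2θ) = gR/v₀² = 9.81 × 368 / 70.6² = 0.7243.
2θ = 46.41° or 180° − 46.41° = 133.6°, so θ = 23.20° or 66.80°.
The smaller angle is 23.20°.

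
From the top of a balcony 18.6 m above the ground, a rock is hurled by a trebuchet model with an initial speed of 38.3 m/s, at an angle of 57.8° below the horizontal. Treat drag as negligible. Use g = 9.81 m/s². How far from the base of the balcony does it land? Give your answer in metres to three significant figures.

Resolve: vₓ = 38.30 cos 57.8° = 20.41 m/s and v_y0 = −32.41 m/s (downward).
Vertical motion (up positive, ground at y = 0): 4.905 t² − (−32.41) t − 18.6 = 0, so t = (−32.41 + √(32.41² + 2·9.81·18.6)) / 9.81 = (−32.41 + 37.62) / 9.81 = 0.5312 s.
Horizontal distance: R = vₓ t = 20.41 × 0.5312 = 10.84 m.

10.8 m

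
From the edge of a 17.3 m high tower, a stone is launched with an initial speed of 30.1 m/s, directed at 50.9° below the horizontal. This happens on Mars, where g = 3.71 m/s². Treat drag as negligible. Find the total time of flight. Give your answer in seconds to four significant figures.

vₓ = 30.10 cos 50.9° = 18.98 m/s; v_y0 = −23.36 m/s (downward).
The projectile lands when y = 17.3 + (−23.36) t − ½·3.71·t² = 0. Positive root: t = (−23.36 + √(23.36² + 2·3.71·17.3)) / 3.71 = (−23.36 + 25.96) / 3.71 = 0.7015 s.

0.7015 s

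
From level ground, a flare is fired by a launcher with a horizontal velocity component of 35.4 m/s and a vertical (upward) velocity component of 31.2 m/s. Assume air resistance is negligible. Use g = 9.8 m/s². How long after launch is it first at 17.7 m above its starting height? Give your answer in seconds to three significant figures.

0.630 s

Set y = v_y0 t − ½ g t² = 17.7: 4.900 t² − 31.20 t + 17.7 = 0.
Quadratic formula: t = (31.20 ± √626.52) / 9.80 = (31.20 ± 25.03) / 9.80 → t = 0.6296 s or 5.738 s.
The first (ascending) time is 0.6296 s.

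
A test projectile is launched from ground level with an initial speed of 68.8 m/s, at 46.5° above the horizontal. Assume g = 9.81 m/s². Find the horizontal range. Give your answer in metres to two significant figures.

480 m

Components: vₓ = 68.80 cos 46.5° = 47.36 m/s, v_y0 = 68.80 sin 46.5° = 49.91 m/s.
Time aloft: T = 2 v_y0 / g = 2 × 49.91 / 9.81 = 10.17 s.
Horizontal distance R = vₓ T = 47.36 × 10.17 = 481.9 m.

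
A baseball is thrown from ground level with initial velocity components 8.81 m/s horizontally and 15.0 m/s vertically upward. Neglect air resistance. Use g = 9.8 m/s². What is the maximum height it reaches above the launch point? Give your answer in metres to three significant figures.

At the apex v_y = 0, so H = v_y0²/(2g) = 15.00²/19.60 = 11.48 m.

11.5 m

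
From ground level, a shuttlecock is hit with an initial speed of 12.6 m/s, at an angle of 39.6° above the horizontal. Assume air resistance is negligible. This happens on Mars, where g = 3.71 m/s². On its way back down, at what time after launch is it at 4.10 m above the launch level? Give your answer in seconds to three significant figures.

Resolve: vₓ = 12.60 cos 39.6° = 9.708 m/s and v_y0 = 12.60 sin 39.6° = 8.032 m/s.
Set y = v_y0 t − ½ g t² = 4.10: 1.855 t² − 8.032 t + 4.10 = 0.
t = [8.032 ± √(8.032² − 2·3.71·4.10)] / 3.71 = (8.032 ± 5.838) / 3.71, so t = 0.5912 s or t = 3.738 s.
The descending-branch root is 3.738 s.

3.74 s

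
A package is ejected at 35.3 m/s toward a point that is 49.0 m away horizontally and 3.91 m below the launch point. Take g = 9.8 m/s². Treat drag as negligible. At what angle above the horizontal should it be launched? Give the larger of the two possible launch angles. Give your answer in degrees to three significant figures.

78.9°

Trajectory: y = x tanθ − g x² (1 + tan²θ)/(2v₀²). With x = 49.0, y = −3.91, v₀ = 35.3, g = 9.80:
9.441 tan²θ − 49.0 tanθ + (5.531) = 0.
tanθ = [49.0 ± √(49.0² − 4 × 9.441 × (5.531))] / (2 × 9.441) = (49.0 ± 46.82) / 18.88, giving tanθ = 0.1155 or 5.074.
θ = 6.586° or 78.85°; the larger is 78.85°.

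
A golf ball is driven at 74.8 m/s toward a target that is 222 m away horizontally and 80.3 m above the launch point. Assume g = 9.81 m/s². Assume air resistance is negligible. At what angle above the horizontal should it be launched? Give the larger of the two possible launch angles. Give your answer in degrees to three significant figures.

Trajectory: y = x tanθ − g x² (1 + tan²θ)/(2v₀²). With x = 222, y = 80.3, v₀ = 74.8, g = 9.81:
43.21 tan²θ − 222 tanθ + (123.5) = 0.
tanθ = [222 ± √(222² − 4 × 43.21 × (123.5))] / (2 × 43.21) = (222 ± 167.2) / 86.41, giving tanθ = 0.6347 or 4.503.
θ = 32.41° or 77.48°; the larger is 77.48°.

77.5°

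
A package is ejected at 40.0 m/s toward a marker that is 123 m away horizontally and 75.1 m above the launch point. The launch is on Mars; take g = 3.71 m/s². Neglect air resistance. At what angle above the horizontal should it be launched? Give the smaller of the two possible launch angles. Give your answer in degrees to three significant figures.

Trajectory: y = x tanθ − g x² (1 + tan²θ)/(2v₀²). With x = 123, y = 75.1, v₀ = 40.0, g = 3.71:
17.54 tan²θ − 123 tanθ + (92.64) = 0.
tanθ = [123 ± √(123² − 4 × 17.54 × (92.64))] / (2 × 17.54) = (123 ± 92.89) / 35.08, giving tanθ = 0.8582 or 6.154.
θ = 40.64° or 80.77°; the smaller is 40.64°.

40.6°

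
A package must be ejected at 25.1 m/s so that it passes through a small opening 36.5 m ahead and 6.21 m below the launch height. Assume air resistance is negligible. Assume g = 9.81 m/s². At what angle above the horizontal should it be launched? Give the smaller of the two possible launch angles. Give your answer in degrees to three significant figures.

6.73°

Trajectory: y = x tanθ − g x² (1 + tan²θ)/(2v₀²). With x = 36.5, y = −6.21, v₀ = 25.1, g = 9.81:
10.37 tan²θ − 36.5 tanθ + (4.162) = 0.
tanθ = [36.5 ± √(36.5² − 4 × 10.37 × (4.162))] / (2 × 10.37) = (36.5 ± 34.05) / 20.74, giving tanθ = 0.1180 or 3.401.
θ = 6.729° or 73.61°; the smaller is 6.729°.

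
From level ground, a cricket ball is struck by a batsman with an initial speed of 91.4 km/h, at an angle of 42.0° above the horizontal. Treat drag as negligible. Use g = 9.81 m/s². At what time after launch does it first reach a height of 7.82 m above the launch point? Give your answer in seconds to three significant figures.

Convert: 91.4 km/h = 91.4/3.6 = 25.39 m/s.
Resolve: vₓ = 25.39 cos 42.0° = 18.87 m/s and v_y0 = 25.39 sin 42.0° = 16.99 m/s.
Height y(t) = 16.99 t − 4.905 t² = 7.82 gives 4.905 t² − 16.99 t + 7.82 = 0.
Quadratic formula: t = (16.99 ± √135.18) / 9.81 = (16.99 ± 11.63) / 9.81 → t = 0.5466 s or 2.917 s.
The first (ascending) time is 0.5466 s.

0.547 s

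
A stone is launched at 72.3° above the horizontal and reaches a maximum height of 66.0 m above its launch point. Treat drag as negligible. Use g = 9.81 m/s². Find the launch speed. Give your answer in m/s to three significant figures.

37.8 m/s

At the peak v_y = 0, so v_y0 = √(2gH) = √(2 × 9.81 × 66.0) = 35.98 m/s.
v_y0 = v₀ sin θ ⇒ v₀ = 35.98 / sin 72.3° = 37.77 m/s.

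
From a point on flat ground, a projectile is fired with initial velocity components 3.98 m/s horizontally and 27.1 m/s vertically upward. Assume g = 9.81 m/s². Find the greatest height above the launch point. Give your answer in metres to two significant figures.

At the apex v_y = 0, so H = v_y0²/(2g) = 27.10²/19.62 = 37.43 m.

37 m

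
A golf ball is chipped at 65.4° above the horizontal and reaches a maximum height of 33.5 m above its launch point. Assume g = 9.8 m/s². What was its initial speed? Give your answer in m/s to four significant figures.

28.18 m/s

At the peak v_y = 0, so v_y0 = √(2gH) = √(2 × 9.80 × 33.5) = 25.62 m/s.
v_y0 = v₀ sin θ ⇒ v₀ = 25.62 / sin 65.4° = 28.18 m/s.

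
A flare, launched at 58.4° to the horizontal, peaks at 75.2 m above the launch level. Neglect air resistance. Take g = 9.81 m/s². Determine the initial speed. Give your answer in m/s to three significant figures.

At the peak v_y = 0, so v_y0 = √(2gH) = √(2 × 9.81 × 75.2) = 38.41 m/s.
v_y0 = v₀ sin θ ⇒ v₀ = 38.41 / sin 58.4° = 45.10 m/s.

45.1 m/s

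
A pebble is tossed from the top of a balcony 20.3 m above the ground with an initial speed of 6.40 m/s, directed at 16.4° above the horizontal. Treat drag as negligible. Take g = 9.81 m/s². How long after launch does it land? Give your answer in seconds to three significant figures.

Horizontal component vₓ = 6.400 cos 16.4° = 6.140 m/s; vertical v_y0 = 6.400 sin 16.4° = 1.807 m/s.
The projectile lands when y = 20.3 + (1.807) t − ½·9.81·t² = 0. Positive root: t = (1.807 + √(1.807² + 2·9.81·20.3)) / 9.81 = (1.807 + 20.04) / 9.81 = 2.227 s.

2.23 s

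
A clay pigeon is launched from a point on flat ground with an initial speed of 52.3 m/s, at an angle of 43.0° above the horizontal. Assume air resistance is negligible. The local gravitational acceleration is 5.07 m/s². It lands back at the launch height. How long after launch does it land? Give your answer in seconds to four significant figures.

14.07 s

Resolve: vₓ = 52.30 cos 43.0° = 38.25 m/s and v_y0 = 52.30 sin 43.0° = 35.67 m/s.
It returns to y = 0 when t = 2 v_y0 / g = 2(35.67)/5.07 = 14.07 s.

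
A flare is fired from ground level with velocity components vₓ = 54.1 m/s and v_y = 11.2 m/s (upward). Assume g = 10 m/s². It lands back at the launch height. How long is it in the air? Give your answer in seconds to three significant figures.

Landing at launch height ⇒ T = 2 v_y0 / g = 2 × 11.20 / 10.0 = 2.240 s.

2.24 s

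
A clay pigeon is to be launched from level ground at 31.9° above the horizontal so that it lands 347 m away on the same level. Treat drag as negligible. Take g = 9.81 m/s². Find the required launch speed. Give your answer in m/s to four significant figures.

61.59 m/s

On level ground R = v₀² sin 2θ / g ⇒ v₀ = √(gR / sin 2θ).
v₀ = √(9.81 × 347 / sin 63.80°) = √(3404 / 0.8973) = √3793.9 = 61.59 m/s.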